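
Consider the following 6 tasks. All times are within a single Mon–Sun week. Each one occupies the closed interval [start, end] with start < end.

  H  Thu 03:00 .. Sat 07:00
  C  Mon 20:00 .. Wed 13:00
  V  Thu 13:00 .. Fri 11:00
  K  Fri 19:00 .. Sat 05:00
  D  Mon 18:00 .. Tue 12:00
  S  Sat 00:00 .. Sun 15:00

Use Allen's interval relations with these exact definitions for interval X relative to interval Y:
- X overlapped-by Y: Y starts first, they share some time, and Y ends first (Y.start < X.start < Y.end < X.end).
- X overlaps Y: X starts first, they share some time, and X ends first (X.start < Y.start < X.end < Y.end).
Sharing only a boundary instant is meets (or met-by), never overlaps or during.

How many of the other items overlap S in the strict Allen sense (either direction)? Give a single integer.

2

Target S = [Sat 00:00, Sun 15:00].
C [Mon 20:00, Wed 13:00] → before → no.
D [Mon 18:00, Tue 12:00] → before → no.
H [Thu 03:00, Sat 07:00] → overlaps → counts.
K [Fri 19:00, Sat 05:00] → overlaps → counts.
V [Thu 13:00, Fri 11:00] → before → no.
Total: 2.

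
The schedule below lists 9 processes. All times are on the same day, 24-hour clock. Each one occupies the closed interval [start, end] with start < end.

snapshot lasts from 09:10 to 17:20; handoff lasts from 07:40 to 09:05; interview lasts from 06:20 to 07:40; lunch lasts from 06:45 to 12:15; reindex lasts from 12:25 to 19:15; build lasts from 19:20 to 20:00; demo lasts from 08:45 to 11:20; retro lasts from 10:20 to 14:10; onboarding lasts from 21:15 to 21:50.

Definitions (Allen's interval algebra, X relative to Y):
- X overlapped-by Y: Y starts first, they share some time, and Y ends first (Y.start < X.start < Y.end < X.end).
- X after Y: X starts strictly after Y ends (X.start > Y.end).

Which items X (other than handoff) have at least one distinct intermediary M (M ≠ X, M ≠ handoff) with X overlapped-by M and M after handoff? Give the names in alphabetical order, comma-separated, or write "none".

reindex

Target handoff = [07:40, 09:05].
Intermediaries M with M after handoff: build, onboarding, reindex, retro, snapshot.
Via build — items with X overlapped-by build: none.
Via onboarding — items with X overlapped-by onboarding: none.
Via reindex — items with X overlapped-by reindex: none.
Via retro — items with X overlapped-by retro: reindex.
Via snapshot — items with X overlapped-by snapshot: reindex.
Union: reindex.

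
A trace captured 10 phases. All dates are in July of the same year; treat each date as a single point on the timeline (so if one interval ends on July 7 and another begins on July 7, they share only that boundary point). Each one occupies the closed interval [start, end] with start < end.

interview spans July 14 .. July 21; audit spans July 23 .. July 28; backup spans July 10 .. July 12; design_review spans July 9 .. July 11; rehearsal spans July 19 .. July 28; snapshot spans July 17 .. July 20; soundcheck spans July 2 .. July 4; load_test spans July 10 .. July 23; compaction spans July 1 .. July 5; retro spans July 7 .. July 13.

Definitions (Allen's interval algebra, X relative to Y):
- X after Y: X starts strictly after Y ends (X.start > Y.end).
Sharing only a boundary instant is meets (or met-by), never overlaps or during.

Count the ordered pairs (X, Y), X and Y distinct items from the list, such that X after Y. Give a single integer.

30

Checking all 90 ordered pairs for relation 'after'; matching pairs in alphabetical order:
(audit, backup): audit after backup ✓
(audit, compaction): audit after compaction ✓
(audit, design_review): audit after design_review ✓
(audit, interview): audit after interview ✓
(audit, retro): audit after retro ✓
(audit, snapshot): audit after snapshot ✓
(audit, soundcheck): audit after soundcheck ✓
(backup, compaction): backup after compaction ✓
(backup, soundcheck): backup after soundcheck ✓
(design_review, compaction): design_review after compaction ✓
(design_review, soundcheck): design_review after soundcheck ✓
(interview, backup): interview after backup ✓
(interview, compaction): interview after compaction ✓
(interview, design_review): interview after design_review ✓
(interview, retro): interview after retro ✓
(interview, soundcheck): interview after soundcheck ✓
(load_test, compaction): load_test after compaction ✓
(load_test, soundcheck): load_test after soundcheck ✓
(rehearsal, backup): rehearsal after backup ✓
(rehearsal, compaction): rehearsal after compaction ✓
(rehearsal, design_review): rehearsal after design_review ✓
(rehearsal, retro): rehearsal after retro ✓
(rehearsal, soundcheck): rehearsal after soundcheck ✓
(retro, compaction): retro after compaction ✓
... plus 6 further pairs not listed.
Count: 30.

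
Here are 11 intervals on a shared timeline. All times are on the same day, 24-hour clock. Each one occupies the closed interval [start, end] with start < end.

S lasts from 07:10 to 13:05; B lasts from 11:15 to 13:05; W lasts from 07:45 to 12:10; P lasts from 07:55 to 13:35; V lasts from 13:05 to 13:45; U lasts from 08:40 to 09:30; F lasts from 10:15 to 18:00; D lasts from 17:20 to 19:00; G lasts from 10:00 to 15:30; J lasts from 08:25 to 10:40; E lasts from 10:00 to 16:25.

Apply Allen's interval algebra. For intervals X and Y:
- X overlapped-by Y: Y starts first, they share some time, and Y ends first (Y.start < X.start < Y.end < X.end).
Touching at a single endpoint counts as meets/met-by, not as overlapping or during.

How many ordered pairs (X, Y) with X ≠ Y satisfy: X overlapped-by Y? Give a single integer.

Checking all 110 ordered pairs for relation 'overlapped-by'; matching pairs in alphabetical order:
(B, W): B overlapped-by W ✓
(D, F): D overlapped-by F ✓
(E, J): E overlapped-by J ✓
(E, P): E overlapped-by P ✓
(E, S): E overlapped-by S ✓
(E, W): E overlapped-by W ✓
(F, E): F overlapped-by E ✓
(F, G): F overlapped-by G ✓
(F, J): F overlapped-by J ✓
(F, P): F overlapped-by P ✓
(F, S): F overlapped-by S ✓
(F, W): F overlapped-by W ✓
(G, J): G overlapped-by J ✓
(G, P): G overlapped-by P ✓
(G, S): G overlapped-by S ✓
(G, W): G overlapped-by W ✓
(P, S): P overlapped-by S ✓
(P, W): P overlapped-by W ✓
(V, P): V overlapped-by P ✓
Count: 19.

19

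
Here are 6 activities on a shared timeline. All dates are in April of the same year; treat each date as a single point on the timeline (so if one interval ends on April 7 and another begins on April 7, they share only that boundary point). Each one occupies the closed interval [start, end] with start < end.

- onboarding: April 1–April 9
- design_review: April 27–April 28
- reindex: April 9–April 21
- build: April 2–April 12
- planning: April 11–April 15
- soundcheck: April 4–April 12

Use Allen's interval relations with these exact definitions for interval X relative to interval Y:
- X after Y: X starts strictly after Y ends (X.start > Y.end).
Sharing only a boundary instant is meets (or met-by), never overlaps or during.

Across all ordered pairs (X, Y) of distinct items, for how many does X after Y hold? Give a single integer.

6

Checking all 30 ordered pairs for relation 'after'; matching pairs in alphabetical order:
(design_review, build): design_review after build ✓
(design_review, onboarding): design_review after onboarding ✓
(design_review, planning): design_review after planning ✓
(design_review, reindex): design_review after reindex ✓
(design_review, soundcheck): design_review after soundcheck ✓
(planning, onboarding): planning after onboarding ✓
Count: 6.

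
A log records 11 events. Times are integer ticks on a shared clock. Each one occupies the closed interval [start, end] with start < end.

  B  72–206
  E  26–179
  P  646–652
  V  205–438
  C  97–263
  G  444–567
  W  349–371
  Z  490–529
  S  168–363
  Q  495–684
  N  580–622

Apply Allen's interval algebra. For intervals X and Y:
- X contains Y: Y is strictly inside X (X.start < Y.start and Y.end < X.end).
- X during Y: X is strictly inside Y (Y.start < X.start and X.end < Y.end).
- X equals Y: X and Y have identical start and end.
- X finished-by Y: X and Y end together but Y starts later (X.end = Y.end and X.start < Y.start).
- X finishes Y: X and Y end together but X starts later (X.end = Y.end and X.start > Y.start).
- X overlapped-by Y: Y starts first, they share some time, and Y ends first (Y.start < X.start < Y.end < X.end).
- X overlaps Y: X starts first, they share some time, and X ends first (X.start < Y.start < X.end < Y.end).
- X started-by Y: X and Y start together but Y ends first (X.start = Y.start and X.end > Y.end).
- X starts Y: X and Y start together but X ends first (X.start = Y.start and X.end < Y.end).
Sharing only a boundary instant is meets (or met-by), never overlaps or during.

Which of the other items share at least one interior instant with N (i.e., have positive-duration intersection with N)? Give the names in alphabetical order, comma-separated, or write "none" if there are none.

Q

Target N = [580, 622].
B [72, 206] → before → no.
C [97, 263] → before → no.
E [26, 179] → before → no.
G [444, 567] → before → no.
P [646, 652] → after → no.
Q [495, 684] → contains → yes.
S [168, 363] → before → no.
V [205, 438] → before → no.
W [349, 371] → before → no.
Z [490, 529] → before → no.
Result: Q.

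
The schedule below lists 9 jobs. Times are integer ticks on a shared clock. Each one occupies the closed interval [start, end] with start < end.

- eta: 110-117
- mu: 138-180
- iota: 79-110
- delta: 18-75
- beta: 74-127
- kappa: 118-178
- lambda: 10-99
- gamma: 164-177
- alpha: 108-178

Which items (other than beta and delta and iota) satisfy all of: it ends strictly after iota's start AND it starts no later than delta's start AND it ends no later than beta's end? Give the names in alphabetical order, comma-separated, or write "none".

lambda

Conditions: its end is strictly after iota's start (X.end > 79) AND its start is no later than delta's start (X.start <= 18) AND its end is no later than beta's end (X.end <= 127).
alpha: end 178 > 79? ✓; start 108 <= 18? ✗; end 178 <= 127? ✗ → no.
eta: end 117 > 79? ✓; start 110 <= 18? ✗; end 117 <= 127? ✓ → no.
gamma: end 177 > 79? ✓; start 164 <= 18? ✗; end 177 <= 127? ✗ → no.
kappa: end 178 > 79? ✓; start 118 <= 18? ✗; end 178 <= 127? ✗ → no.
lambda: end 99 > 79? ✓; start 10 <= 18? ✓; end 99 <= 127? ✓ → yes.
mu: end 180 > 79? ✓; start 138 <= 18? ✗; end 180 <= 127? ✗ → no.
Result: lambda.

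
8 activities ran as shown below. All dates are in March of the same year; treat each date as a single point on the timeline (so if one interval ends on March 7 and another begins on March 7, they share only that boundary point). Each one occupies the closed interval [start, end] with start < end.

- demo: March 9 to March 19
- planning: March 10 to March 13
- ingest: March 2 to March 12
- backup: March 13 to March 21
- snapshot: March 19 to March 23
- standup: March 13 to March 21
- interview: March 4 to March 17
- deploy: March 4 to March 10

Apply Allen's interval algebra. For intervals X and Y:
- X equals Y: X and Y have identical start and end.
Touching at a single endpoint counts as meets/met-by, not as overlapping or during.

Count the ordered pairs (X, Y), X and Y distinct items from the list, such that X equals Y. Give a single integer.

Checking all 56 ordered pairs for relation 'equals'; matching pairs in alphabetical order:
(backup, standup): backup equals standup ✓
(standup, backup): standup equals backup ✓
Count: 2.

2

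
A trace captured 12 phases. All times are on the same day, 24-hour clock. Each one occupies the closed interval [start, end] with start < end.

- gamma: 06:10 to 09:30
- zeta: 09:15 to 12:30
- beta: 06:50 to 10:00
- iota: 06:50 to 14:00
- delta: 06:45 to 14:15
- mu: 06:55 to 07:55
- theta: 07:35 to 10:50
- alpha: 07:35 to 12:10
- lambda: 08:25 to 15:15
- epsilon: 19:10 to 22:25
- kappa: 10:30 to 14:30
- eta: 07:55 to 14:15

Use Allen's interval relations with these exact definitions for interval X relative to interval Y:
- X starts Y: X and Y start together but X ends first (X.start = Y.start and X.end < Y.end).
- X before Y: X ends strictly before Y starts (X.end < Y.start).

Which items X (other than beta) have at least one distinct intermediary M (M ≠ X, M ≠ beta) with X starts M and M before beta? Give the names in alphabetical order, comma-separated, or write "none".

none

Target beta = [06:50, 10:00].
Intermediaries M with M before beta: none.
Union: none.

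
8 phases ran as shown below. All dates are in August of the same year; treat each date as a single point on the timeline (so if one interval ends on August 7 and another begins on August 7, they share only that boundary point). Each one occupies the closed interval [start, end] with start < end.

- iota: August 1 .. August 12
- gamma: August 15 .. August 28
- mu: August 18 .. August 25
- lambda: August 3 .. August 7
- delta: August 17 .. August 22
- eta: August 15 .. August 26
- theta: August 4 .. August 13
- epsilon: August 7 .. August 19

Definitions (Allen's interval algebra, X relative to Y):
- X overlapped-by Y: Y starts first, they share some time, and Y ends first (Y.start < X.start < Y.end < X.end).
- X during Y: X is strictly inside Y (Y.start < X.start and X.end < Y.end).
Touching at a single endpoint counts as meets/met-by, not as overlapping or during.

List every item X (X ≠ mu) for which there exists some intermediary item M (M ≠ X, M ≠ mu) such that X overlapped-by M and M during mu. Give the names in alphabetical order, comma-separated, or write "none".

Target mu = [August 18, August 25].
Intermediaries M with M during mu: none.
Union: none.

none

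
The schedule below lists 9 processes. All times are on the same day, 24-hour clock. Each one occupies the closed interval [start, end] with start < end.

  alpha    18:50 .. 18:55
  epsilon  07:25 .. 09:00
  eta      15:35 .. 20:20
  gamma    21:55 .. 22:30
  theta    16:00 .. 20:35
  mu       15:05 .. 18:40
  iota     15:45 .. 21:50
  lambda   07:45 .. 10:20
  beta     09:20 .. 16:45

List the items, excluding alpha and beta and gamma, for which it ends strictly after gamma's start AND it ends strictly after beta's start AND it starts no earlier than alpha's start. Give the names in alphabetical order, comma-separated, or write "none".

Conditions: its end is strictly after gamma's start (X.end > 21:55) AND its end is strictly after beta's start (X.end > 09:20) AND its start is no earlier than alpha's start (X.start >= 18:50).
epsilon: end 09:00 > 21:55? ✗; end 09:00 > 09:20? ✗; start 07:25 >= 18:50? ✗ → no.
eta: end 20:20 > 21:55? ✗; end 20:20 > 09:20? ✓; start 15:35 >= 18:50? ✗ → no.
iota: end 21:50 > 21:55? ✗; end 21:50 > 09:20? ✓; start 15:45 >= 18:50? ✗ → no.
lambda: end 10:20 > 21:55? ✗; end 10:20 > 09:20? ✓; start 07:45 >= 18:50? ✗ → no.
mu: end 18:40 > 21:55? ✗; end 18:40 > 09:20? ✓; start 15:05 >= 18:50? ✗ → no.
theta: end 20:35 > 21:55? ✗; end 20:35 > 09:20? ✓; start 16:00 >= 18:50? ✗ → no.
Result: none.

none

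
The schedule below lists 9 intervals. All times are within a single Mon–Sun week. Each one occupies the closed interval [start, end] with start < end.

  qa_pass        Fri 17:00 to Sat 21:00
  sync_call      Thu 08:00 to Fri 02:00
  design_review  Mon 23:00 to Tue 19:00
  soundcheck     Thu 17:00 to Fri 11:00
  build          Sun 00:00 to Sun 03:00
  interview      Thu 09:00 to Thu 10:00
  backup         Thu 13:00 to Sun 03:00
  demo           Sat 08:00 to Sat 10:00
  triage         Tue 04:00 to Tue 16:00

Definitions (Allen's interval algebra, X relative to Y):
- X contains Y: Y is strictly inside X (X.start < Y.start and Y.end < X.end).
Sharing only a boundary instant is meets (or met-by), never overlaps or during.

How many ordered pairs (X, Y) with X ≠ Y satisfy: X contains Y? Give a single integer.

6

Checking all 72 ordered pairs for relation 'contains'; matching pairs in alphabetical order:
(backup, demo): backup contains demo ✓
(backup, qa_pass): backup contains qa_pass ✓
(backup, soundcheck): backup contains soundcheck ✓
(design_review, triage): design_review contains triage ✓
(qa_pass, demo): qa_pass contains demo ✓
(sync_call, interview): sync_call contains interview ✓
Count: 6.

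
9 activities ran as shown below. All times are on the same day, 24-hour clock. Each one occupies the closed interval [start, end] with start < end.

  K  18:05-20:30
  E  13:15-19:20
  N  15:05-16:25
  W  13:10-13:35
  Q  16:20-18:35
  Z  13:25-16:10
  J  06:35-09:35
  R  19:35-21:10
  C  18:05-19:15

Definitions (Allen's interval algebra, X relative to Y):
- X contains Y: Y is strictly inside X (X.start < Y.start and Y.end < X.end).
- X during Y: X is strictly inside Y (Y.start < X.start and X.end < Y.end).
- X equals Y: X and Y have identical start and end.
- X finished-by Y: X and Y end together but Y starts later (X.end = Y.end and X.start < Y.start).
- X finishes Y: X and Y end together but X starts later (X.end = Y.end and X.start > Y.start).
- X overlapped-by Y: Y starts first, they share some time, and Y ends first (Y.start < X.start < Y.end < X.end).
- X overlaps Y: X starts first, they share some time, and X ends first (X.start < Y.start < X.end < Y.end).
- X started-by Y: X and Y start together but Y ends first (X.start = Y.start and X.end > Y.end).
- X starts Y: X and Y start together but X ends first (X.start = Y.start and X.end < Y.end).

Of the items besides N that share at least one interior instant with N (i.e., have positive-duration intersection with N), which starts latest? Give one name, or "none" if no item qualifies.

Q

Target N = [15:05, 16:25].
C [18:05, 19:15] → after → excluded.
E [13:15, 19:20] → contains → candidate.
J [06:35, 09:35] → before → excluded.
K [18:05, 20:30] → after → excluded.
Q [16:20, 18:35] → overlapped-by → candidate.
R [19:35, 21:10] → after → excluded.
W [13:10, 13:35] → before → excluded.
Z [13:25, 16:10] → overlaps → candidate.
Among candidates, latest start is 16:20 → Q.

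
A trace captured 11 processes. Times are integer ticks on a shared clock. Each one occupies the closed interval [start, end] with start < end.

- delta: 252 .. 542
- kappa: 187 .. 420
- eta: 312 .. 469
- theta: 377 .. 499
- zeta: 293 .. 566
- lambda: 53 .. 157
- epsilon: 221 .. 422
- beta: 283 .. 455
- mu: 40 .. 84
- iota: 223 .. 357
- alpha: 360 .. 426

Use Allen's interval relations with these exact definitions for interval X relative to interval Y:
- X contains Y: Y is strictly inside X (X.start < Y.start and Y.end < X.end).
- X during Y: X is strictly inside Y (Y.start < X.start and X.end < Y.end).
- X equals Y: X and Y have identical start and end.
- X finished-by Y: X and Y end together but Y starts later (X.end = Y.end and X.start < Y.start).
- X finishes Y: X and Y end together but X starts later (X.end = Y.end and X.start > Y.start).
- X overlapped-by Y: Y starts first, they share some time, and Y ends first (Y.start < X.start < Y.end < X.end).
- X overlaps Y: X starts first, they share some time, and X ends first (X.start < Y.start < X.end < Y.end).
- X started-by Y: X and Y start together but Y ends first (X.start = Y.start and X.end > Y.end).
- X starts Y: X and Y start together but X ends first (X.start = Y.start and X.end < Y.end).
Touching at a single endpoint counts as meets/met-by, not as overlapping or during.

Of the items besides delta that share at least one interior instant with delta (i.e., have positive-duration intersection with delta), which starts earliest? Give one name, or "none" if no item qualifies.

kappa

Target delta = [252, 542].
alpha [360, 426] → during → candidate.
beta [283, 455] → during → candidate.
epsilon [221, 422] → overlaps → candidate.
eta [312, 469] → during → candidate.
iota [223, 357] → overlaps → candidate.
kappa [187, 420] → overlaps → candidate.
lambda [53, 157] → before → excluded.
mu [40, 84] → before → excluded.
theta [377, 499] → during → candidate.
zeta [293, 566] → overlapped-by → candidate.
Among candidates, earliest start is 187 → kappa.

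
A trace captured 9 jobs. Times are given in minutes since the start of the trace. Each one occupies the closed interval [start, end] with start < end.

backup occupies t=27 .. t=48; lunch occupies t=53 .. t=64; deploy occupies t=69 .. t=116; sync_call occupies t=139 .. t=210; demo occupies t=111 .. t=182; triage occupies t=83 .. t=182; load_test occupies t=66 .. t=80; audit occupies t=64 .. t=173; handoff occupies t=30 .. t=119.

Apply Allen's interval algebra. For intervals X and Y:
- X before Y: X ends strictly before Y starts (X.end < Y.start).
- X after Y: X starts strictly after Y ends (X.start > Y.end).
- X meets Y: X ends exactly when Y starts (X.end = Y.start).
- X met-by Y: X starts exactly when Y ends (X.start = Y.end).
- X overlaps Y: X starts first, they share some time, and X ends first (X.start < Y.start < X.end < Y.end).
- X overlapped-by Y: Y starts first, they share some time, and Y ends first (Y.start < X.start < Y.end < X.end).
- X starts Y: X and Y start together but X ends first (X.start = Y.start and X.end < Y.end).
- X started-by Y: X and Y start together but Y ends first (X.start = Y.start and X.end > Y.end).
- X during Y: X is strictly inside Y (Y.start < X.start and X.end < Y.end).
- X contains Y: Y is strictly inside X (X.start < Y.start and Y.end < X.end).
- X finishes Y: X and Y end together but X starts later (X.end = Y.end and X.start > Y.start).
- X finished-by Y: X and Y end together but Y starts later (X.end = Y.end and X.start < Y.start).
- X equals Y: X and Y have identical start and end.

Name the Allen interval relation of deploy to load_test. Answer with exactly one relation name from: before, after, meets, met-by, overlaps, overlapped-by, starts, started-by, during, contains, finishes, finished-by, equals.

deploy = [t=69, t=116]; load_test = [t=66, t=80].
Compare endpoints: deploy.start > load_test.start, deploy.start < load_test.end, deploy.end > load_test.start, deploy.end > load_test.end.
That pattern is 'overlapped-by'.

overlapped-by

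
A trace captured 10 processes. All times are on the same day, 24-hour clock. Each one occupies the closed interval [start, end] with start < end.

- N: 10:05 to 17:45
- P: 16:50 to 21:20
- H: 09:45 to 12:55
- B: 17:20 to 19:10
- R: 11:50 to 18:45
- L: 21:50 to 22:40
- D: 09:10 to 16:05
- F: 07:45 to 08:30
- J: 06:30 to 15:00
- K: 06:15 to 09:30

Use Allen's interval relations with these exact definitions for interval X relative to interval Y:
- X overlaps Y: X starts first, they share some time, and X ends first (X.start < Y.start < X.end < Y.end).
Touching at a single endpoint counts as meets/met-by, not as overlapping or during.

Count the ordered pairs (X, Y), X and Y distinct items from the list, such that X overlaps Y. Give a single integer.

Checking all 90 ordered pairs for relation 'overlaps'; matching pairs in alphabetical order:
(D, N): D overlaps N ✓
(D, R): D overlaps R ✓
(H, N): H overlaps N ✓
(H, R): H overlaps R ✓
(J, D): J overlaps D ✓
(J, N): J overlaps N ✓
(J, R): J overlaps R ✓
(K, D): K overlaps D ✓
(K, J): K overlaps J ✓
(N, B): N overlaps B ✓
(N, P): N overlaps P ✓
(N, R): N overlaps R ✓
(R, B): R overlaps B ✓
(R, P): R overlaps P ✓
Count: 14.

14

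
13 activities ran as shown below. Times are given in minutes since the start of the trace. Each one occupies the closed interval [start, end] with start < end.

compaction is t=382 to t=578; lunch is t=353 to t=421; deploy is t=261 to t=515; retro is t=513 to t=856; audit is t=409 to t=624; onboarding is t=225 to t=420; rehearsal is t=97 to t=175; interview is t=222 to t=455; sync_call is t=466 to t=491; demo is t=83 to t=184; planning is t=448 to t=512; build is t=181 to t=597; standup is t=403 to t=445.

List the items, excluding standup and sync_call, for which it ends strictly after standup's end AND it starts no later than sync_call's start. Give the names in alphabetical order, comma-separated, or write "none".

Conditions: its end is strictly after standup's end (X.end > t=445) AND its start is no later than sync_call's start (X.start <= t=466).
audit: end t=624 > t=445? ✓; start t=409 <= t=466? ✓ → yes.
build: end t=597 > t=445? ✓; start t=181 <= t=466? ✓ → yes.
compaction: end t=578 > t=445? ✓; start t=382 <= t=466? ✓ → yes.
demo: end t=184 > t=445? ✗; start t=83 <= t=466? ✓ → no.
deploy: end t=515 > t=445? ✓; start t=261 <= t=466? ✓ → yes.
interview: end t=455 > t=445? ✓; start t=222 <= t=466? ✓ → yes.
lunch: end t=421 > t=445? ✗; start t=353 <= t=466? ✓ → no.
onboarding: end t=420 > t=445? ✗; start t=225 <= t=466? ✓ → no.
planning: end t=512 > t=445? ✓; start t=448 <= t=466? ✓ → yes.
rehearsal: end t=175 > t=445? ✗; start t=97 <= t=466? ✓ → no.
retro: end t=856 > t=445? ✓; start t=513 <= t=466? ✗ → no.
Result: audit, build, compaction, deploy, interview, planning.

audit, build, compaction, deploy, interview, planning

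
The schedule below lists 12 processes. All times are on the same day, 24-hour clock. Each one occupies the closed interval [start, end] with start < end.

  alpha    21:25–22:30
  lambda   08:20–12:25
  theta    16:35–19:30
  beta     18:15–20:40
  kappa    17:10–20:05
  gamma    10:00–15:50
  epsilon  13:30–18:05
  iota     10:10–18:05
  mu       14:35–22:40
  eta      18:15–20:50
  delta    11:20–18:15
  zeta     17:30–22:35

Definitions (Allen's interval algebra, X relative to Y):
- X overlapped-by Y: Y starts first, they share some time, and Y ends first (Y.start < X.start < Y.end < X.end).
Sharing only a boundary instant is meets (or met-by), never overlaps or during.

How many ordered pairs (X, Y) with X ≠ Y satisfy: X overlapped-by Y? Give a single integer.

Checking all 132 ordered pairs for relation 'overlapped-by'; matching pairs in alphabetical order:
(beta, kappa): beta overlapped-by kappa ✓
(beta, theta): beta overlapped-by theta ✓
(delta, gamma): delta overlapped-by gamma ✓
(delta, iota): delta overlapped-by iota ✓
(delta, lambda): delta overlapped-by lambda ✓
(epsilon, gamma): epsilon overlapped-by gamma ✓
(eta, kappa): eta overlapped-by kappa ✓
(eta, theta): eta overlapped-by theta ✓
(gamma, lambda): gamma overlapped-by lambda ✓
(iota, gamma): iota overlapped-by gamma ✓
(iota, lambda): iota overlapped-by lambda ✓
(kappa, delta): kappa overlapped-by delta ✓
(kappa, epsilon): kappa overlapped-by epsilon ✓
(kappa, iota): kappa overlapped-by iota ✓
(kappa, theta): kappa overlapped-by theta ✓
(mu, delta): mu overlapped-by delta ✓
(mu, epsilon): mu overlapped-by epsilon ✓
(mu, gamma): mu overlapped-by gamma ✓
(mu, iota): mu overlapped-by iota ✓
(theta, delta): theta overlapped-by delta ✓
(theta, epsilon): theta overlapped-by epsilon ✓
(theta, iota): theta overlapped-by iota ✓
(zeta, delta): zeta overlapped-by delta ✓
(zeta, epsilon): zeta overlapped-by epsilon ✓
... plus 3 further pairs not listed.
Count: 27.

27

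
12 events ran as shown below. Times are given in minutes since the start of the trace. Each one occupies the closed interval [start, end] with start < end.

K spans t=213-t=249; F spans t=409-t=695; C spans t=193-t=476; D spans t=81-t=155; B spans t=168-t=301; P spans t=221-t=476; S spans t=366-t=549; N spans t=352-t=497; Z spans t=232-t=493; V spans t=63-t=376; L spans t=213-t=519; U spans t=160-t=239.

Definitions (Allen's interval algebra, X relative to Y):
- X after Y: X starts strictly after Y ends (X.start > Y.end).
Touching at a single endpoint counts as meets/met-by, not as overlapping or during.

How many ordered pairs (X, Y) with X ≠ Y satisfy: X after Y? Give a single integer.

Checking all 132 ordered pairs for relation 'after'; matching pairs in alphabetical order:
(B, D): B after D ✓
(C, D): C after D ✓
(F, B): F after B ✓
(F, D): F after D ✓
(F, K): F after K ✓
(F, U): F after U ✓
(F, V): F after V ✓
(K, D): K after D ✓
(L, D): L after D ✓
(N, B): N after B ✓
(N, D): N after D ✓
(N, K): N after K ✓
(N, U): N after U ✓
(P, D): P after D ✓
(S, B): S after B ✓
(S, D): S after D ✓
(S, K): S after K ✓
(S, U): S after U ✓
(U, D): U after D ✓
(Z, D): Z after D ✓
Count: 20.

20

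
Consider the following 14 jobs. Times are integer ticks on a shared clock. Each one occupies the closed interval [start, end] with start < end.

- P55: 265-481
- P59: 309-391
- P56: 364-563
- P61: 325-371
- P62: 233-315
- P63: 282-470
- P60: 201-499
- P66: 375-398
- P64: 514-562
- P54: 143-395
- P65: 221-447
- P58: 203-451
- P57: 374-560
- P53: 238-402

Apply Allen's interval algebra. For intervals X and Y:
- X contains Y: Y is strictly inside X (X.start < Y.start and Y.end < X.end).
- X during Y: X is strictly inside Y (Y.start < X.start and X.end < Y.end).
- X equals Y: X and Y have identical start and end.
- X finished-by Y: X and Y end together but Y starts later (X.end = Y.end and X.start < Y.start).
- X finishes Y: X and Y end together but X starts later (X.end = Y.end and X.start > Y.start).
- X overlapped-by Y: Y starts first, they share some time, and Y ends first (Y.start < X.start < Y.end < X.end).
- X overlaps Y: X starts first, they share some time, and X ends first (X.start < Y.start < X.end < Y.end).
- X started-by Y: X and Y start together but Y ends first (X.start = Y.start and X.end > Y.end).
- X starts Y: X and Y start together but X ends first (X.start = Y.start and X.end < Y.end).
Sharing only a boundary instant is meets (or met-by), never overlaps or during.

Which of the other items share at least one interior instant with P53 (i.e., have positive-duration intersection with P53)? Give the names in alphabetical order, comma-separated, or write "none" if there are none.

Target P53 = [238, 402].
P54 [143, 395] → overlaps → yes.
P55 [265, 481] → overlapped-by → yes.
P56 [364, 563] → overlapped-by → yes.
P57 [374, 560] → overlapped-by → yes.
P58 [203, 451] → contains → yes.
P59 [309, 391] → during → yes.
P60 [201, 499] → contains → yes.
P61 [325, 371] → during → yes.
P62 [233, 315] → overlaps → yes.
P63 [282, 470] → overlapped-by → yes.
P64 [514, 562] → after → no.
P65 [221, 447] → contains → yes.
P66 [375, 398] → during → yes.
Result: P54, P55, P56, P57, P58, P59, P60, P61, P62, P63, P65, P66.

P54, P55, P56, P57, P58, P59, P60, P61, P62, P63, P65, P66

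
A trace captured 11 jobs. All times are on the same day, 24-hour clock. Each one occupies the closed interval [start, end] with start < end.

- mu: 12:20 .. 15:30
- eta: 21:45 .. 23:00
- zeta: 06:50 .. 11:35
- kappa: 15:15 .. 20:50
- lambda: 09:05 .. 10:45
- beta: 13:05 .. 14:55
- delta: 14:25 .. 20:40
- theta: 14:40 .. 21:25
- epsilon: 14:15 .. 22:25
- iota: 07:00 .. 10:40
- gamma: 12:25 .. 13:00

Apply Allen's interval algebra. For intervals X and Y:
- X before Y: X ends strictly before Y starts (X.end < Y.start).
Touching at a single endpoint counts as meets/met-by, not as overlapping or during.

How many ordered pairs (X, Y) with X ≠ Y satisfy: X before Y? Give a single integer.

Checking all 110 ordered pairs for relation 'before'; matching pairs in alphabetical order:
(beta, eta): beta before eta ✓
(beta, kappa): beta before kappa ✓
(delta, eta): delta before eta ✓
(gamma, beta): gamma before beta ✓
(gamma, delta): gamma before delta ✓
(gamma, epsilon): gamma before epsilon ✓
(gamma, eta): gamma before eta ✓
(gamma, kappa): gamma before kappa ✓
(gamma, theta): gamma before theta ✓
(iota, beta): iota before beta ✓
(iota, delta): iota before delta ✓
(iota, epsilon): iota before epsilon ✓
(iota, eta): iota before eta ✓
(iota, gamma): iota before gamma ✓
(iota, kappa): iota before kappa ✓
(iota, mu): iota before mu ✓
(iota, theta): iota before theta ✓
(kappa, eta): kappa before eta ✓
(lambda, beta): lambda before beta ✓
(lambda, delta): lambda before delta ✓
(lambda, epsilon): lambda before epsilon ✓
(lambda, eta): lambda before eta ✓
(lambda, gamma): lambda before gamma ✓
(lambda, kappa): lambda before kappa ✓
... plus 12 further pairs not listed.
Count: 36.

36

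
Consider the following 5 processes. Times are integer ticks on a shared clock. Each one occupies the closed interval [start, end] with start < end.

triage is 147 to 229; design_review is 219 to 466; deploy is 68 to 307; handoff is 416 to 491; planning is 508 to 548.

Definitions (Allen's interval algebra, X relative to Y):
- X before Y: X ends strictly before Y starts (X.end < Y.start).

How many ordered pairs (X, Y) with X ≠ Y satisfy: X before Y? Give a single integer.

6

Checking all 20 ordered pairs for relation 'before'; matching pairs in alphabetical order:
(deploy, handoff): deploy before handoff ✓
(deploy, planning): deploy before planning ✓
(design_review, planning): design_review before planning ✓
(handoff, planning): handoff before planning ✓
(triage, handoff): triage before handoff ✓
(triage, planning): triage before planning ✓
Count: 6.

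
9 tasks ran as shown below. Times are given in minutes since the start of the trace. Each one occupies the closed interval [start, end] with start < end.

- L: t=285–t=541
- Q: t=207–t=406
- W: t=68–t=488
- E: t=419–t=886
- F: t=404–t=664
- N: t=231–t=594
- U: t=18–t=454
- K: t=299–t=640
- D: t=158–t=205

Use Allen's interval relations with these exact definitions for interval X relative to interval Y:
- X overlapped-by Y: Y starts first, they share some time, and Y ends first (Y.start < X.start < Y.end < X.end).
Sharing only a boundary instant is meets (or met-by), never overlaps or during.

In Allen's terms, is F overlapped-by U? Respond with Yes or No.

F = [t=404, t=664], U = [t=18, t=454].
Actual relation of F to U: overlapped-by.
Asked whether 'overlapped-by' holds → Yes.

Yes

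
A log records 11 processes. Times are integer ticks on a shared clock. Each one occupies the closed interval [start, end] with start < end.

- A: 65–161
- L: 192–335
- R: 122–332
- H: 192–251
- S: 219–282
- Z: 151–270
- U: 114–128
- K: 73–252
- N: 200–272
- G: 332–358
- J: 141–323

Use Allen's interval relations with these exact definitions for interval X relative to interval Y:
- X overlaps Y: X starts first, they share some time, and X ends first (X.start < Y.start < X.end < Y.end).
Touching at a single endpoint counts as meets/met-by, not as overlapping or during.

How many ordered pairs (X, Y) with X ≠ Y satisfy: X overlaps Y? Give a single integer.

20

Checking all 110 ordered pairs for relation 'overlaps'; matching pairs in alphabetical order:
(A, J): A overlaps J ✓
(A, K): A overlaps K ✓
(A, R): A overlaps R ✓
(A, Z): A overlaps Z ✓
(H, N): H overlaps N ✓
(H, S): H overlaps S ✓
(J, L): J overlaps L ✓
(K, J): K overlaps J ✓
(K, L): K overlaps L ✓
(K, N): K overlaps N ✓
(K, R): K overlaps R ✓
(K, S): K overlaps S ✓
(K, Z): K overlaps Z ✓
(L, G): L overlaps G ✓
(N, S): N overlaps S ✓
(R, L): R overlaps L ✓
(U, R): U overlaps R ✓
(Z, L): Z overlaps L ✓
(Z, N): Z overlaps N ✓
(Z, S): Z overlaps S ✓
Count: 20.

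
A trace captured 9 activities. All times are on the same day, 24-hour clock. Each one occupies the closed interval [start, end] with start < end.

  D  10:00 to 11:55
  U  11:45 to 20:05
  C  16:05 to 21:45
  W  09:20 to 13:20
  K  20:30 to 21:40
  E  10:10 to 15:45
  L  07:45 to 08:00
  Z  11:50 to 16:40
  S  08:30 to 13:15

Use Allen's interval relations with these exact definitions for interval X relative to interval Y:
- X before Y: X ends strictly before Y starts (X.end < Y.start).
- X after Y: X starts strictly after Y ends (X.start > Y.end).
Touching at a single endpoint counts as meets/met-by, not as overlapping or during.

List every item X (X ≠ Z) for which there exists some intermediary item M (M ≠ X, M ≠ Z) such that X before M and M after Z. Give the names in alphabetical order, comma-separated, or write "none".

D, E, L, S, U, W

Target Z = [11:50, 16:40].
Intermediaries M with M after Z: K.
Via K — items with X before K: D, E, L, S, U, W.
Union: D, E, L, S, U, W.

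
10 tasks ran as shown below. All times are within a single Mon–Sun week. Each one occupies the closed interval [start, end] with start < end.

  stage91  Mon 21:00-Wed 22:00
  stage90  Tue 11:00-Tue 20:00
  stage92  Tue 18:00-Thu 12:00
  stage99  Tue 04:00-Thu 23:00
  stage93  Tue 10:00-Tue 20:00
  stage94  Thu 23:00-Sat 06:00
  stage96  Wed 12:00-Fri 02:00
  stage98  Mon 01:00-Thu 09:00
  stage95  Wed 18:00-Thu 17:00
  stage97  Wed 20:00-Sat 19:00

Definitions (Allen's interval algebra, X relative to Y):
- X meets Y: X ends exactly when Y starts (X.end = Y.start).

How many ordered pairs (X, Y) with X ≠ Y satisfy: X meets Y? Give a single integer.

Checking all 90 ordered pairs for relation 'meets'; matching pairs in alphabetical order:
(stage99, stage94): stage99 meets stage94 ✓
Count: 1.

1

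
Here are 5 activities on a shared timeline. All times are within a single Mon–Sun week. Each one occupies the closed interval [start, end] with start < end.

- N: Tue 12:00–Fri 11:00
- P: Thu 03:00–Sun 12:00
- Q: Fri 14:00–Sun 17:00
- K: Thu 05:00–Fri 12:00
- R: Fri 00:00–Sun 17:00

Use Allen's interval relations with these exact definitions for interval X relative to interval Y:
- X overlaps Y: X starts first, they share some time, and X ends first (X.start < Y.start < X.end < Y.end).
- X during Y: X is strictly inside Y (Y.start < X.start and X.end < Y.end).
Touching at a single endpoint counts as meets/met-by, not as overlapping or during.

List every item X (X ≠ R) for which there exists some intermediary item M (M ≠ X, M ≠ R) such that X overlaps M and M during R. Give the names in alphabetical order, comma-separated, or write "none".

Target R = [Fri 00:00, Sun 17:00].
Intermediaries M with M during R: none.
Union: none.

none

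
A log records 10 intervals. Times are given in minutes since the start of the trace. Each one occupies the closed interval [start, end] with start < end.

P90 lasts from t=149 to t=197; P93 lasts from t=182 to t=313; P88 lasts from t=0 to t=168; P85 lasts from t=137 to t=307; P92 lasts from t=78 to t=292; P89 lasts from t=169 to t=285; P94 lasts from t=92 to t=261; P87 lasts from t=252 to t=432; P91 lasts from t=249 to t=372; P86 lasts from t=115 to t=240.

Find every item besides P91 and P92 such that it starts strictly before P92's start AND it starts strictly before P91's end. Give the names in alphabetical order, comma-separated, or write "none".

Conditions: its start is strictly before P92's start (X.start < t=78) AND its start is strictly before P91's end (X.start < t=372).
P85: start t=137 < t=78? ✗; start t=137 < t=372? ✓ → no.
P86: start t=115 < t=78? ✗; start t=115 < t=372? ✓ → no.
P87: start t=252 < t=78? ✗; start t=252 < t=372? ✓ → no.
P88: start t=0 < t=78? ✓; start t=0 < t=372? ✓ → yes.
P89: start t=169 < t=78? ✗; start t=169 < t=372? ✓ → no.
P90: start t=149 < t=78? ✗; start t=149 < t=372? ✓ → no.
P93: start t=182 < t=78? ✗; start t=182 < t=372? ✓ → no.
P94: start t=92 < t=78? ✗; start t=92 < t=372? ✓ → no.
Result: P88.

P88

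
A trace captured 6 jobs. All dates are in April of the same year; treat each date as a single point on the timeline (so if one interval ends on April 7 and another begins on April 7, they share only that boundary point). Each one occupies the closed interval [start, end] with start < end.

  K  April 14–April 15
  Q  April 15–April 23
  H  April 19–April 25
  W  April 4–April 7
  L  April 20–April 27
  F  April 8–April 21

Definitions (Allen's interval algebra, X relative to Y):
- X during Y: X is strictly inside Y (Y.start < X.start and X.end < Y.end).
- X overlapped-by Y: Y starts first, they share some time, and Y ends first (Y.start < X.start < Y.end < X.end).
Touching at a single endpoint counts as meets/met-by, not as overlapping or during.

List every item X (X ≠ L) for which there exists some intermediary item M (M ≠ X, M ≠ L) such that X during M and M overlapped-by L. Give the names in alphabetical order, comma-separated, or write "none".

none

Target L = [April 20, April 27].
Intermediaries M with M overlapped-by L: none.
Union: none.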